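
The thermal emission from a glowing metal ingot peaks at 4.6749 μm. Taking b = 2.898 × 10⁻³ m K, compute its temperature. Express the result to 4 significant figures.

Wien's law gives T = b/λ_max = (2.898×10⁻³ m·K)/(4.6749×10⁻⁶ m) = 619.9 K.

T ≈ 619.9 K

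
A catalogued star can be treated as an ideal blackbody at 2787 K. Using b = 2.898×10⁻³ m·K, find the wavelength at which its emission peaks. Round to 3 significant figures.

λ_max ≈ 1.04×10³ nm

Wien's displacement law: λ_max = b/T = (2.898×10⁻³ m·K)/(2787 K) = 1.040×10⁻⁶ m.
That is 1.04×10³ nm, in the infrared range.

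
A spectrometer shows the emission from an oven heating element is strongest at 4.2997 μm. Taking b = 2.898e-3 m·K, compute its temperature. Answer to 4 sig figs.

T ≈ 674.0 K

Wien's law gives T = b/λ_max = (2.898×10⁻³ m·K)/(4.2997×10⁻⁶ m) = 674.0 K.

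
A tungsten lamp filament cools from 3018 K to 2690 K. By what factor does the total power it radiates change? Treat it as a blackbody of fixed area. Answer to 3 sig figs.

P ∝ T⁴, so P₂/P₁ = (T₂/T₁)⁴ = (2690/3018)⁴ = (0.891319)⁴ = 0.631.

P₂/P₁ ≈ 0.631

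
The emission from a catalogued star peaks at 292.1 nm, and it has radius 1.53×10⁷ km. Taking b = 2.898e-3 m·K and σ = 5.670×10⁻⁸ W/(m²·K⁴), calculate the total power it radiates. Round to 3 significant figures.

P ≈ 1.62×10³⁰ W

Wien's law: T = b/λ_max = 2.898×10⁻³/2.921×10⁻⁷ = 9921.26 K.
Surface area A = 4πR² = 4π(1.53×10¹⁰ m)² = 2.94166×10²¹ m².
Then P = σAT⁴ = 5.670×10⁻⁸×2.94166×10²¹×(9921.26)⁴ = 1.62×10³⁰ W.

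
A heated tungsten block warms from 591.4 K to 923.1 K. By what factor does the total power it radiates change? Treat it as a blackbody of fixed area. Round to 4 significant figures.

P₂/P₁ ≈ 5.936

P ∝ T⁴, so P₂/P₁ = (T₂/T₁)⁴ = (923.1/591.4)⁴ = (1.56087)⁴ = 5.936.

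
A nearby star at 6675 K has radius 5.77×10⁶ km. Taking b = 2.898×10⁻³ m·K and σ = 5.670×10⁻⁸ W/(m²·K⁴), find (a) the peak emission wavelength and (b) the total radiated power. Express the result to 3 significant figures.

λ_max ≈ 0.434 μm; P ≈ 4.71×10²⁸ W

(a) λ_max = b/T = 2.898×10⁻³/6675 = 4.342×10⁻⁷ m = 0.434 μm.
Surface area A = 4πR² = 4π(5.77×10⁹ m)² = 4.18371×10²⁰ m².
(b) P = σAT⁴ = 5.670×10⁻⁸×4.18371×10²⁰×(6675)⁴ = 4.71×10²⁸ W.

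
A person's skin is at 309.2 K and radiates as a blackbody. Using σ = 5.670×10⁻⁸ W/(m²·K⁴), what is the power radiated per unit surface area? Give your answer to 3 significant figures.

I ≈ 518 W/m²

Stefan–Boltzmann: I = σT⁴ = 5.670×10⁻⁸ × (309.2)⁴ = 518 W/m².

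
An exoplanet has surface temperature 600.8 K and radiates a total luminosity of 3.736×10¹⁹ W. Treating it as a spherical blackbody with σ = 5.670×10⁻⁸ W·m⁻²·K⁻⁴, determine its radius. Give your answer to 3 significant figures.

R ≈ 2.01×10⁷ m

L = 4πR²σT⁴ ⇒ R = √(L/(4πσT⁴)).
σT⁴ = 7387.59 W/m², so R = √(3.736×10¹⁹/(4π×7387.59)) = 2.01×10⁷ m.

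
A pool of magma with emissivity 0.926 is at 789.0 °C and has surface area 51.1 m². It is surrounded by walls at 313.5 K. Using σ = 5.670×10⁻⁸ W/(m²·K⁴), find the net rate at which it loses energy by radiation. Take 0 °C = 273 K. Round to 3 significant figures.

T = 789.0 °C + 273 = 1062.0 K.
Area A = 51.1 m².
Net radiated power P_net = εσA(T⁴ − T₀⁴) = 0.926×5.670×10⁻⁸×51.1×(1062.0⁴ − 313.5⁴).
T⁴ − T₀⁴ = 1.27203×10¹² − 9.65940×10⁹ = 1.26237×10¹² K⁴, so P_net = 3.39×10⁶ W.

Net loss ≈ 3.39×10⁶ W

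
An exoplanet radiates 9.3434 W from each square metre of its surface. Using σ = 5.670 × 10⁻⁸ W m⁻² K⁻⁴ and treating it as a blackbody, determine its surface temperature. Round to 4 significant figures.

T ≈ 113.3 K

I = σT⁴, so T = (I/σ)^(1/4) = (9.3434/(5.670×10⁻⁸))^(1/4) = 113.3 K.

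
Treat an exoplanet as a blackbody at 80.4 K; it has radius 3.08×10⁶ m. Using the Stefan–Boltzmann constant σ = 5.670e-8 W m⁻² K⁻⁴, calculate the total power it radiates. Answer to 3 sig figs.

P ≈ 2.82×10¹⁴ W

Surface area A = 4πR² = 4π(3.08×10⁶ m)² = 1.19210×10¹⁴ m².
P = σAT⁴ = 5.670×10⁻⁸ × 1.19210×10¹⁴ × (80.4)⁴ = 2.82×10¹⁴ W.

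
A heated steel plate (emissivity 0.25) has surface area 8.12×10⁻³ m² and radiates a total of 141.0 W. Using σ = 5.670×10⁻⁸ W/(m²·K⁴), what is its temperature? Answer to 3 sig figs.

Area A = 8.12×10⁻³ m².
P = εσAT⁴ ⇒ T = (P/(εσA))^(1/4) = (141.0/(0.25×5.670×10⁻⁸×8.12×10⁻³))^(1/4) = 1.05×10³ K.

T ≈ 1.05×10³ K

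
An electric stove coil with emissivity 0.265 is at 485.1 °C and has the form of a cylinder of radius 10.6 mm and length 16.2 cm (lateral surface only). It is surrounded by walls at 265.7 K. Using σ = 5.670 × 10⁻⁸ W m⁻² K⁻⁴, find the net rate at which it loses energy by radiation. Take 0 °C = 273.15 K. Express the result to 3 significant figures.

T = 485.1 °C + 273.15 = 758.25 K.
Lateral area A = 2πrL = 2π×0.0106×0.162 = 0.0107895 m².
Net radiated power P_net = εσA(T⁴ − T₀⁴) = 0.265×5.670×10⁻⁸×0.0107895×(758.25⁴ − 265.7⁴).
T⁴ − T₀⁴ = 3.30560×10¹¹ − 4.98386×10⁹ = 3.25576×10¹¹ K⁴, so P_net = 52.8 W.

Net loss ≈ 52.8 W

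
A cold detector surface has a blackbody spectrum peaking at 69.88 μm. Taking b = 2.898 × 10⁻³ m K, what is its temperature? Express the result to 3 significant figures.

Wien's law gives T = b/λ_max = (2.898×10⁻³ m·K)/(6.988×10⁻⁵ m) = 41.5 K.

T ≈ 41.5 K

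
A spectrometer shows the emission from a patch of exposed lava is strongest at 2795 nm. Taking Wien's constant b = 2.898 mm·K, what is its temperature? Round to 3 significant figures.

T ≈ 1.04×10³ K

Wien's law gives T = b/λ_max = (2.898×10⁻³ m·K)/(2.795×10⁻⁶ m) = 1.04×10³ K.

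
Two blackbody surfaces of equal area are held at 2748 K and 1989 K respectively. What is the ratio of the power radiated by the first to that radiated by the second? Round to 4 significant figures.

P₁/P₂ ≈ 3.644

With equal areas, P₁/P₂ = (T₁/T₂)⁴ = (2748/1989)⁴ = 3.644.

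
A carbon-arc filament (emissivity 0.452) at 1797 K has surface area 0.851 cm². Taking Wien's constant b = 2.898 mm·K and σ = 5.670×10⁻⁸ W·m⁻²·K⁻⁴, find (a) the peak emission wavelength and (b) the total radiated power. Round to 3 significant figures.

(a) λ_max = b/T = 2.898×10⁻³/1797 = 1.613×10⁻⁶ m = 1.61 μm.
Area A = 0.851 cm² = 8.51×10⁻⁵ m².
(b) P = εσAT⁴ = 0.452×5.670×10⁻⁸×8.51×10⁻⁵×(1797)⁴ = 22.7 W.

λ_max ≈ 1.61 μm; P ≈ 22.7 W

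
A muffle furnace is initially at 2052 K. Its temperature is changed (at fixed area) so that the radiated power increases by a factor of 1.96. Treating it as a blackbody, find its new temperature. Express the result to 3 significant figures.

T₂ ≈ 2.43×10³ K

P ∝ T⁴, so T₂/T₁ = (P₂/P₁)^(1/4) = (1.96)^(1/4) = 1.18322.
T₂ = 2052 × 1.18322 = 2.43×10³ K.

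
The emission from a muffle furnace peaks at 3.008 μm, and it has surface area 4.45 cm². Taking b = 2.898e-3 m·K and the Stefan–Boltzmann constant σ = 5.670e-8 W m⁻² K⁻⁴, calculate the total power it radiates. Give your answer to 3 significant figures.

Wien's law: T = b/λ_max = 2.898×10⁻³/3.008×10⁻⁶ = 963.431 K.
Area A = 4.45 cm² = 4.45×10⁻⁴ m².
Then P = σAT⁴ = 5.670×10⁻⁸×4.45×10⁻⁴×(963.431)⁴ = 21.7 W.

P ≈ 21.7 W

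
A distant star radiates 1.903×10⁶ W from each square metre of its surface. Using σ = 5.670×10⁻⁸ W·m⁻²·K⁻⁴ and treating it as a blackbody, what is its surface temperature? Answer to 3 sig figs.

I = σT⁴, so T = (I/σ)^(1/4) = (1.903×10⁶/(5.670×10⁻⁸))^(1/4) = 2.41×10³ K.

T ≈ 2.41×10³ K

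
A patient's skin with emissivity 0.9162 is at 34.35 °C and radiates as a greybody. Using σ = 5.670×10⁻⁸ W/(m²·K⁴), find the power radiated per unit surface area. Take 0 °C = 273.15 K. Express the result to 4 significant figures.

I ≈ 464.5 W/m²

T = 34.35 °C + 273.15 = 307.50 K.
Stefan–Boltzmann: I = εσT⁴ = 0.9162 × 5.670×10⁻⁸ × (307.50)⁴ = 464.5 W/m².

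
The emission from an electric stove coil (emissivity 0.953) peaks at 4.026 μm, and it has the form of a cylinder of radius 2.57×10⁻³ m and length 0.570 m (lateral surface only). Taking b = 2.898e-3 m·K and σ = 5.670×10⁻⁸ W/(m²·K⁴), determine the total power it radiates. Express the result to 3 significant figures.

P ≈ 134 W

Wien's law: T = b/λ_max = 2.898×10⁻³/4.026×10⁻⁶ = 719.821 K.
Lateral area A = 2πrL = 2π×2.57×10⁻³×0.570 = 9.20424×10⁻³ m².
Then P = εσAT⁴ = 0.953×5.670×10⁻⁸×9.20424×10⁻³×(719.821)⁴ = 134 W.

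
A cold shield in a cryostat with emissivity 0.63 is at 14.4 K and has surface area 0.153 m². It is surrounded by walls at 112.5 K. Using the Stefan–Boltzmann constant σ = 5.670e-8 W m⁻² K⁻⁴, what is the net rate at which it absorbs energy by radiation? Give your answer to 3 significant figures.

Net gain ≈ 0.875 W

Area A = 0.153 m².
Net radiated power P_net = εσA(T⁴ − T₀⁴) = 0.63×5.670×10⁻⁸×0.153×(14.4⁴ − 112.5⁴).
T⁴ − T₀⁴ = 42998.2 − 1.60181×10⁸ = -1.60138×10⁸ K⁴, so P_net = -0.875 W — negative, meaning a net gain of 0.875 W.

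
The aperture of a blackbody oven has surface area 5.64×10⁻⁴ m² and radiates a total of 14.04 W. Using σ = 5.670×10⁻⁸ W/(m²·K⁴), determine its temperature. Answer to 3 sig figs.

T ≈ 814 K

Area A = 5.64×10⁻⁴ m².
P = σAT⁴ ⇒ T = (P/(σA))^(1/4) = (14.04/(5.670×10⁻⁸×5.64×10⁻⁴))^(1/4) = 814 K.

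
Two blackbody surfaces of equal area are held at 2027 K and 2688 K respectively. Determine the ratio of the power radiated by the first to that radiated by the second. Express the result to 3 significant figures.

With equal areas, P₁/P₂ = (T₁/T₂)⁴ = (2027/2688)⁴ = 0.323.

P₁/P₂ ≈ 0.323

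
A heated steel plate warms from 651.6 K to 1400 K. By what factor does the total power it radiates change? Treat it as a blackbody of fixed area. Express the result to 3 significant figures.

P₂/P₁ ≈ 21.3

P ∝ T⁴, so P₂/P₁ = (T₂/T₁)⁴ = (1400/651.6)⁴ = (2.14856)⁴ = 21.3.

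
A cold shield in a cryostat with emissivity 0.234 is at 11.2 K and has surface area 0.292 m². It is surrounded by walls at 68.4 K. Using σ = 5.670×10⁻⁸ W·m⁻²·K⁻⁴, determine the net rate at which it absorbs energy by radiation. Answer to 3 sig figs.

Area A = 0.292 m².
Net radiated power P_net = εσA(T⁴ − T₀⁴) = 0.234×5.670×10⁻⁸×0.292×(11.2⁴ − 68.4⁴).
T⁴ − T₀⁴ = 15735.2 − 2.18889×10⁷ = -2.18732×10⁷ K⁴, so P_net = -0.0847 W — negative, meaning a net gain of 0.0847 W.

Net gain ≈ 0.0847 W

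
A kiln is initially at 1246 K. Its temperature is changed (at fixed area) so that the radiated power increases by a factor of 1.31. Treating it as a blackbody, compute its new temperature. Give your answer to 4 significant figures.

P ∝ T⁴, so T₂/T₁ = (P₂/P₁)^(1/4) = (1.31)^(1/4) = 1.06984.
T₂ = 1246 × 1.06984 = 1333 K.

T₂ ≈ 1333 K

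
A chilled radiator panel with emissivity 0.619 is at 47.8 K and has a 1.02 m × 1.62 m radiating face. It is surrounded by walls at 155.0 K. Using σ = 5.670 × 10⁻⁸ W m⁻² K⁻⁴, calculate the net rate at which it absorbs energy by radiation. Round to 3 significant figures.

Area A = 1.02 × 1.62 = 1.6524 m².
Net radiated power P_net = εσA(T⁴ − T₀⁴) = 0.619×5.670×10⁻⁸×1.6524×(47.8⁴ − 155.0⁴).
T⁴ − T₀⁴ = 5.22049×10⁶ − 5.77201×10⁸ = -5.71981×10⁸ K⁴, so P_net = -33.2 W — negative, meaning a net gain of 33.2 W.

Net gain ≈ 33.2 W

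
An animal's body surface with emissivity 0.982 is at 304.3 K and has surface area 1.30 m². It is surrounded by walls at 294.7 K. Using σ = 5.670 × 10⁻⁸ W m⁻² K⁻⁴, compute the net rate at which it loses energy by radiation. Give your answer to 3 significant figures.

Net loss ≈ 74.7 W

Area A = 1.30 m².
Net radiated power P_net = εσA(T⁴ − T₀⁴) = 0.982×5.670×10⁻⁸×1.30×(304.3⁴ − 294.7⁴).
T⁴ − T₀⁴ = 8.57448×10⁹ − 7.54259×10⁹ = 1.03189×10⁹ K⁴, so P_net = 74.7 W.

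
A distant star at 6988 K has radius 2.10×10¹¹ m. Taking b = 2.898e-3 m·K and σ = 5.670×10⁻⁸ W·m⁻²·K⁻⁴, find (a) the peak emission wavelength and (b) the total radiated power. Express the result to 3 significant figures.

λ_max ≈ 415 nm; P ≈ 7.49×10³¹ W

(a) λ_max = b/T = 2.898×10⁻³/6988 = 4.147×10⁻⁷ m = 415 nm.
Surface area A = 4πR² = 4π(2.10×10¹¹ m)² = 5.54177×10²³ m².
(b) P = σAT⁴ = 5.670×10⁻⁸×5.54177×10²³×(6988)⁴ = 7.49×10³¹ W.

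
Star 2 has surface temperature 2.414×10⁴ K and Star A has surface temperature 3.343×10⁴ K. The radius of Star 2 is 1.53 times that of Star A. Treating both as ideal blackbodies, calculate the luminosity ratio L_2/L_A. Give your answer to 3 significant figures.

L_2/L_A ≈ 0.636

L ∝ R²T⁴, so L_2/L_A = (R_2/R_A)²(T_2/T_A)⁴ = (1.53)² × (2.414×10⁴/3.343×10⁴)⁴ = 2.3409 × 0.271896 = 0.636.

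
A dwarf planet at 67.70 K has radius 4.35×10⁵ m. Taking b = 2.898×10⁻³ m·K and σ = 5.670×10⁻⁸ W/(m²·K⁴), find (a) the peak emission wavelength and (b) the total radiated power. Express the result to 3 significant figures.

λ_max ≈ 42.8 μm; P ≈ 2.83×10¹² W

(a) λ_max = b/T = 2.898×10⁻³/67.70 = 4.281×10⁻⁵ m = 42.8 μm.
Surface area A = 4πR² = 4π(4.35×10⁵ m)² = 2.37787×10¹² m².
(b) P = σAT⁴ = 5.670×10⁻⁸×2.37787×10¹²×(67.70)⁴ = 2.83×10¹² W.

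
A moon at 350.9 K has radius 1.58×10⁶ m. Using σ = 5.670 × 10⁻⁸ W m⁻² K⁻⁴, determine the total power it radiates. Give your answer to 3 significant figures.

Surface area A = 4πR² = 4π(1.58×10⁶ m)² = 3.13707×10¹³ m².
P = σAT⁴ = 5.670×10⁻⁸ × 3.13707×10¹³ × (350.9)⁴ = 2.70×10¹⁶ W.

P ≈ 2.70×10¹⁶ W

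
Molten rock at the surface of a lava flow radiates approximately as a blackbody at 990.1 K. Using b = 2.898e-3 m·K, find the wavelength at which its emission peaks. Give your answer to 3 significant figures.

λ_max ≈ 2.93 μm

Wien's displacement law: λ_max = b/T = (2.898×10⁻³ m·K)/(990.1 K) = 2.927×10⁻⁶ m.
That is 2.93 μm, in the infrared range.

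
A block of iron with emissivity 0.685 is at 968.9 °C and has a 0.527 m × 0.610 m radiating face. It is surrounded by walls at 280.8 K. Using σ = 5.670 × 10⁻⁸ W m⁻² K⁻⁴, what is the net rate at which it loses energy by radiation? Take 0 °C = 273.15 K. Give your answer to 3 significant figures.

T = 968.9 °C + 273.15 = 1242.05 K.
Area A = 0.527 × 0.610 = 0.32147 m².
Net radiated power P_net = εσA(T⁴ − T₀⁴) = 0.685×5.670×10⁻⁸×0.32147×(1242.05⁴ − 280.8⁴).
T⁴ − T₀⁴ = 2.37989×10¹² − 6.21711×10⁹ = 2.37367×10¹² K⁴, so P_net = 2.96×10⁴ W.

Net loss ≈ 2.96×10⁴ W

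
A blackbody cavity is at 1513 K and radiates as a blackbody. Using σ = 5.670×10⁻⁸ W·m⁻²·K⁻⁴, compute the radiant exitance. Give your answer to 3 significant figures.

Stefan–Boltzmann: I = σT⁴ = 5.670×10⁻⁸ × (1513)⁴ = 2.97×10⁵ W/m².

I ≈ 2.97×10⁵ W/m²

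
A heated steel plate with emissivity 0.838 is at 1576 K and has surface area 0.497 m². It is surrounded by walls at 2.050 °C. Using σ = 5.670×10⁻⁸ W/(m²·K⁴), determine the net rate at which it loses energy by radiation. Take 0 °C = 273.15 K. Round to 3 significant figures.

Surroundings: T = 2.050 °C + 273.15 = 275.200 K.
Area A = 0.497 m².
Net radiated power P_net = εσA(T⁴ − T₀⁴) = 0.838×5.670×10⁻⁸×0.497×(1576⁴ − 275.200⁴).
T⁴ − T₀⁴ = 6.16914×10¹² − 5.73580×10⁹ = 6.16340×10¹² K⁴, so P_net = 1.46×10⁵ W.

Net loss ≈ 1.46×10⁵ W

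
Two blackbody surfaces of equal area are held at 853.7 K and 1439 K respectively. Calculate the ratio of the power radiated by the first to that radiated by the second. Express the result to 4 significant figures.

P₁/P₂ ≈ 0.1239

With equal areas, P₁/P₂ = (T₁/T₂)⁴ = (853.7/1439)⁴ = 0.1239.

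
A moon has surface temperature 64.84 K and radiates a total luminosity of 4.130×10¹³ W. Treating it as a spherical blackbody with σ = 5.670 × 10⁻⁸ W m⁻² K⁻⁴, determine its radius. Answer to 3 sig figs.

R ≈ 1.81×10⁶ m

L = 4πR²σT⁴ ⇒ R = √(L/(4πσT⁴)).
σT⁴ = 1.00220 W/m², so R = √(4.130×10¹³/(4π×1.00220)) = 1.81×10⁶ m.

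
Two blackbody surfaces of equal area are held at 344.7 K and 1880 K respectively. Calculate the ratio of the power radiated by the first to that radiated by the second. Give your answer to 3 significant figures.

With equal areas, P₁/P₂ = (T₁/T₂)⁴ = (344.7/1880)⁴ = 1.13×10⁻³.

P₁/P₂ ≈ 1.13×10⁻³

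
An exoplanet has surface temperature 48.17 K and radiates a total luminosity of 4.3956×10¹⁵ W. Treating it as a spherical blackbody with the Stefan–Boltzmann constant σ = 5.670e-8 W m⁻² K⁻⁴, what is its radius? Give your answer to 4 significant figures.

R ≈ 3.385×10⁷ m

L = 4πR²σT⁴ ⇒ R = √(L/(4πσT⁴)).
σT⁴ = 0.305274 W/m², so R = √(4.3956×10¹⁵/(4π×0.305274)) = 3.385×10⁷ m.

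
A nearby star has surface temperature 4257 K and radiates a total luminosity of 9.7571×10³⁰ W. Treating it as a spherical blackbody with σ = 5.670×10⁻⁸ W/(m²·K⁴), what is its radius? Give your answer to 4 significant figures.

L = 4πR²σT⁴ ⇒ R = √(L/(4πσT⁴)).
σT⁴ = 1.86208×10⁷ W/m², so R = √(9.7571×10³⁰/(4π×1.86208×10⁷)) = 2.042×10¹¹ m.

R ≈ 2.042×10¹¹ m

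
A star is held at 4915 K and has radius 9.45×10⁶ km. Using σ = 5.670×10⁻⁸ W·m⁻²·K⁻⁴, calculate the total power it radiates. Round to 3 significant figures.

P ≈ 3.71×10²⁸ W

Surface area A = 4πR² = 4π(9.45×10⁹ m)² = 1.12221×10²¹ m².
P = σAT⁴ = 5.670×10⁻⁸ × 1.12221×10²¹ × (4915)⁴ = 3.71×10²⁸ W.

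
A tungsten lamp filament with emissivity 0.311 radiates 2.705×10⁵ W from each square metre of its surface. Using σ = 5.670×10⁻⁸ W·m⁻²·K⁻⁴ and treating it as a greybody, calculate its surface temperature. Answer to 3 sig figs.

T ≈ 1.98×10³ K

I = εσT⁴, so T = (I/εσ)^(1/4) = (2.705×10⁵/(0.311×5.670×10⁻⁸))^(1/4) = 1.98×10³ K.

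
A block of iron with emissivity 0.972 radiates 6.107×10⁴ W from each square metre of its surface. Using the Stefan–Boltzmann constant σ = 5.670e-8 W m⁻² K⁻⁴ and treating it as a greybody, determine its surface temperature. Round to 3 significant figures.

T ≈ 1.03×10³ K

I = εσT⁴, so T = (I/εσ)^(1/4) = (6.107×10⁴/(0.972×5.670×10⁻⁸))^(1/4) = 1.03×10³ K.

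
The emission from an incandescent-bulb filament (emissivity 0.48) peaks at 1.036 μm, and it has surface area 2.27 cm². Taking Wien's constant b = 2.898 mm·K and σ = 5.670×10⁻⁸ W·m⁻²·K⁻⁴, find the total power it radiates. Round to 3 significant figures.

P ≈ 378 W

Wien's law: T = b/λ_max = 2.898×10⁻³/1.036×10⁻⁶ = 2797.30 K.
Area A = 2.27 cm² = 2.27×10⁻⁴ m².
Then P = εσAT⁴ = 0.48×5.670×10⁻⁸×2.27×10⁻⁴×(2797.30)⁴ = 378 W.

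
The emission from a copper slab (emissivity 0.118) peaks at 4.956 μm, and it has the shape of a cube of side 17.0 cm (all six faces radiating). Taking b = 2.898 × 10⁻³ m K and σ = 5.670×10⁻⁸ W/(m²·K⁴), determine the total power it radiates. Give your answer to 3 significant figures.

Wien's law: T = b/λ_max = 2.898×10⁻³/4.956×10⁻⁶ = 584.746 K.
Area A = 6s² = 6×(0.170 m)² = 0.1734 m².
Then P = εσAT⁴ = 0.118×5.670×10⁻⁸×0.1734×(584.746)⁴ = 136 W.

P ≈ 136 W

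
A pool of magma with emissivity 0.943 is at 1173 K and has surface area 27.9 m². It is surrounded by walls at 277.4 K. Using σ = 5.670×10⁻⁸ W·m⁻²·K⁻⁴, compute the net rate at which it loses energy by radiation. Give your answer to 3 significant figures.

Net loss ≈ 2.82×10⁶ W

Area A = 27.9 m².
Net radiated power P_net = εσA(T⁴ − T₀⁴) = 0.943×5.670×10⁻⁸×27.9×(1173⁴ − 277.4⁴).
T⁴ − T₀⁴ = 1.89318×10¹² − 5.92142×10⁹ = 1.88726×10¹² K⁴, so P_net = 2.82×10⁶ W.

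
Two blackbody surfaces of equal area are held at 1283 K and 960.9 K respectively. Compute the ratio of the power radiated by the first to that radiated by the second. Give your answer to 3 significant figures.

With equal areas, P₁/P₂ = (T₁/T₂)⁴ = (1283/960.9)⁴ = 3.18.

P₁/P₂ ≈ 3.18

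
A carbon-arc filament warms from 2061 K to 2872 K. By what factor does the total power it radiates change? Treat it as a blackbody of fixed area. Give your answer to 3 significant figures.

P₂/P₁ ≈ 3.77

P ∝ T⁴, so P₂/P₁ = (T₂/T₁)⁴ = (2872/2061)⁴ = (1.39350)⁴ = 3.77.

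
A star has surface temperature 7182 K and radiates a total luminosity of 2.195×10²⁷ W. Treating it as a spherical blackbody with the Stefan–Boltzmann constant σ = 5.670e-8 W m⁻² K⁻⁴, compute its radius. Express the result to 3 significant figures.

L = 4πR²σT⁴ ⇒ R = √(L/(4πσT⁴)).
σT⁴ = 1.50857×10⁸ W/m², so R = √(2.195×10²⁷/(4π×1.50857×10⁸)) = 1.08×10⁹ m.

R ≈ 1.08×10⁹ m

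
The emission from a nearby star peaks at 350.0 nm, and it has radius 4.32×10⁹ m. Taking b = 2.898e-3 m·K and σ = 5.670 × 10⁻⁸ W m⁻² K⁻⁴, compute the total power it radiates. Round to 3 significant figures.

P ≈ 6.25×10²⁸ W

Wien's law: T = b/λ_max = 2.898×10⁻³/3.500×10⁻⁷ = 8280.00 K.
Surface area A = 4πR² = 4π(4.32×10⁹ m)² = 2.34519×10²⁰ m².
Then P = σAT⁴ = 5.670×10⁻⁸×2.34519×10²⁰×(8280.00)⁴ = 6.25×10²⁸ W.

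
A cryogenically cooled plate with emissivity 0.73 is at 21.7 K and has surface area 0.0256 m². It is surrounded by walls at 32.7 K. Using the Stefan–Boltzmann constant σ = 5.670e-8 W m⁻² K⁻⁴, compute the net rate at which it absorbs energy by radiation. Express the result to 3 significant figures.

Net gain ≈ 9.77×10⁻⁴ W

Area A = 0.0256 m².
Net radiated power P_net = εσA(T⁴ − T₀⁴) = 0.73×5.670×10⁻⁸×0.0256×(21.7⁴ − 32.7⁴).
T⁴ − T₀⁴ = 2.21737×10⁵ − 1.14338×10⁶ = -9.21643×10⁵ K⁴, so P_net = -9.77×10⁻⁴ W — negative, meaning a net gain of 9.77×10⁻⁴ W.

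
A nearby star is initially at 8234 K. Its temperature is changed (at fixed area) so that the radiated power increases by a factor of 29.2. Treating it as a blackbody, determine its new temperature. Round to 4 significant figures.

P ∝ T⁴, so T₂/T₁ = (P₂/P₁)^(1/4) = (29.2)^(1/4) = 2.32459.
T₂ = 8234 × 2.32459 = 1.914×10⁴ K.

T₂ ≈ 1.914×10⁴ K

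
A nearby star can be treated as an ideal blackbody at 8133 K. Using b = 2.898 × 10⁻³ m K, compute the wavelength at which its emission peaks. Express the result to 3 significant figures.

λ_max ≈ 0.356 μm

Wien's displacement law: λ_max = b/T = (2.898×10⁻³ m·K)/(8133 K) = 3.563×10⁻⁷ m.
That is 0.356 μm, in the ultraviolet range.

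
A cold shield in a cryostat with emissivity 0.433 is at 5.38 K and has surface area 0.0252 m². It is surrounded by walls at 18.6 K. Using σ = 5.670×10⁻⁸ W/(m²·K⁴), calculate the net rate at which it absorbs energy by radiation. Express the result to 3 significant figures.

Net gain ≈ 7.35×10⁻⁵ W

Area A = 0.0252 m².
Net radiated power P_net = εσA(T⁴ − T₀⁴) = 0.433×5.670×10⁻⁸×0.0252×(5.38⁴ − 18.6⁴).
T⁴ − T₀⁴ = 837.778 − 1.19688×10⁵ = -1.18850×10⁵ K⁴, so P_net = -7.35×10⁻⁵ W — negative, meaning a net gain of 7.35×10⁻⁵ W.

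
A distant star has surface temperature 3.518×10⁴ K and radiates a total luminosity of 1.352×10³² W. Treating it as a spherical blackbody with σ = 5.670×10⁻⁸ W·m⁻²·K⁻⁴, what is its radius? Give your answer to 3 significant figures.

L = 4πR²σT⁴ ⇒ R = √(L/(4πσT⁴)).
σT⁴ = 8.68493×10¹⁰ W/m², so R = √(1.352×10³²/(4π×8.68493×10¹⁰)) = 1.11×10¹⁰ m.

R ≈ 1.11×10¹⁰ m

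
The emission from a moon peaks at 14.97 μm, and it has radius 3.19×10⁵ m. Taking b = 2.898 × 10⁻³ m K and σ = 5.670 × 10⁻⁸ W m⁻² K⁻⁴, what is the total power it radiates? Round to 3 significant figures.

Wien's law: T = b/λ_max = 2.898×10⁻³/1.497×10⁻⁵ = 193.587 K.
Surface area A = 4πR² = 4π(3.19×10⁵ m)² = 1.27877×10¹² m².
Then P = σAT⁴ = 5.670×10⁻⁸×1.27877×10¹²×(193.587)⁴ = 1.02×10¹⁴ W.

P ≈ 1.02×10¹⁴ W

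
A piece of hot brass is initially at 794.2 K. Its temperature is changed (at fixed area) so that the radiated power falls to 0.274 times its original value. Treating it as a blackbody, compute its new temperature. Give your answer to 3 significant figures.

T₂ ≈ 575 K

P ∝ T⁴, so T₂/T₁ = (P₂/P₁)^(1/4) = (0.274)^(1/4) = 0.723499.
T₂ = 794.2 × 0.723499 = 575 K.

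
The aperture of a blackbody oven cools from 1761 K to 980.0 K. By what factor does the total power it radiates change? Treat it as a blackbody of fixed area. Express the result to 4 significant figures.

P₂/P₁ ≈ 0.09591

P ∝ T⁴, so P₂/P₁ = (T₂/T₁)⁴ = (980.0/1761)⁴ = (0.556502)⁴ = 0.09591.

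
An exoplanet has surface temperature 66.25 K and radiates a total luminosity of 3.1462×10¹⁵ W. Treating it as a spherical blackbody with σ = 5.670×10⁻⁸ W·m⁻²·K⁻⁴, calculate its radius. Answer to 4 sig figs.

R ≈ 1.514×10⁷ m

L = 4πR²σT⁴ ⇒ R = √(L/(4πσT⁴)).
σT⁴ = 1.09226 W/m², so R = √(3.1462×10¹⁵/(4π×1.09226)) = 1.514×10⁷ m.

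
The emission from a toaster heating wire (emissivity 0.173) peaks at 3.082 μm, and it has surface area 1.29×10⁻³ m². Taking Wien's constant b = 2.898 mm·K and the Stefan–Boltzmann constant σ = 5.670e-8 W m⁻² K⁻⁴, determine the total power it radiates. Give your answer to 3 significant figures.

P ≈ 9.89 W

Wien's law: T = b/λ_max = 2.898×10⁻³/3.082×10⁻⁶ = 940.299 K.
Area A = 1.29×10⁻³ m².
Then P = εσAT⁴ = 0.173×5.670×10⁻⁸×1.29×10⁻³×(940.299)⁴ = 9.89 W.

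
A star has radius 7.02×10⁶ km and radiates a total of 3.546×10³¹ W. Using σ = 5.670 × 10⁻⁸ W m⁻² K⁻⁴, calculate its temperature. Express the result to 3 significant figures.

Surface area A = 4πR² = 4π(7.02×10⁹ m)² = 6.19276×10²⁰ m².
P = σAT⁴ ⇒ T = (P/(σA))^(1/4) = (3.546×10³¹/(5.670×10⁻⁸×6.19276×10²⁰))^(1/4) = 3.17×10⁴ K.

T ≈ 3.17×10⁴ K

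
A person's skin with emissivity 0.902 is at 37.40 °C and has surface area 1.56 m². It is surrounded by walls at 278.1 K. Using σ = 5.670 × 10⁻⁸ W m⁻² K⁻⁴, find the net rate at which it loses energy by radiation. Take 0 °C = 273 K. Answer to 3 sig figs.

T = 37.40 °C + 273 = 310.40 K.
Area A = 1.56 m².
Net radiated power P_net = εσA(T⁴ − T₀⁴) = 0.902×5.670×10⁻⁸×1.56×(310.40⁴ − 278.1⁴).
T⁴ − T₀⁴ = 9.28297×10⁹ − 5.98142×10⁹ = 3.30155×10⁹ K⁴, so P_net = 263 W.

Net loss ≈ 263 W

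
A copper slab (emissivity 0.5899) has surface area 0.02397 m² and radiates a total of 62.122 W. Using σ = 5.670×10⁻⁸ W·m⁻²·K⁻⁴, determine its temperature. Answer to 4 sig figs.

T ≈ 527.6 K

Area A = 0.02397 m².
P = εσAT⁴ ⇒ T = (P/(εσA))^(1/4) = (62.122/(0.5899×5.670×10⁻⁸×0.02397))^(1/4) = 527.6 K.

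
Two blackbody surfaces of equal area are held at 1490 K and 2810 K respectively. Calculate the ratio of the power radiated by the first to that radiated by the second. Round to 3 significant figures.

With equal areas, P₁/P₂ = (T₁/T₂)⁴ = (1490/2810)⁴ = 0.0791.

P₁/P₂ ≈ 0.0791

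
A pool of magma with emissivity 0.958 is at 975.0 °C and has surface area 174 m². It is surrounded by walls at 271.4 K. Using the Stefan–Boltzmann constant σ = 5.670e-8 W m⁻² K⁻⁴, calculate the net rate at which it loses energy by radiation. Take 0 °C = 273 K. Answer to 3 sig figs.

Net loss ≈ 2.29×10⁷ W

T = 975.0 °C + 273 = 1248.0 K.
Area A = 174 m².
Net radiated power P_net = εσA(T⁴ − T₀⁴) = 0.958×5.670×10⁻⁸×174×(1248.0⁴ − 271.4⁴).
T⁴ − T₀⁴ = 2.42582×10¹² − 5.42550×10⁹ = 2.42039×10¹² K⁴, so P_net = 2.29×10⁷ W.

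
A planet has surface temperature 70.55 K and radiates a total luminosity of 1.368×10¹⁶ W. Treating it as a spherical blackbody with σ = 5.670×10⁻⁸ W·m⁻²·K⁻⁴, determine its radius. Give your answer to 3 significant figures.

R ≈ 2.78×10⁷ m

L = 4πR²σT⁴ ⇒ R = √(L/(4πσT⁴)).
σT⁴ = 1.40466 W/m², so R = √(1.368×10¹⁶/(4π×1.40466)) = 2.78×10⁷ m.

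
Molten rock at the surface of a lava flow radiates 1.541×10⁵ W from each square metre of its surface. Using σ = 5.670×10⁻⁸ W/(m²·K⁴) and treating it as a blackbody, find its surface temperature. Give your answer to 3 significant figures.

I = σT⁴, so T = (I/σ)^(1/4) = (1.541×10⁵/(5.670×10⁻⁸))^(1/4) = 1.28×10³ K.

T ≈ 1.28×10³ K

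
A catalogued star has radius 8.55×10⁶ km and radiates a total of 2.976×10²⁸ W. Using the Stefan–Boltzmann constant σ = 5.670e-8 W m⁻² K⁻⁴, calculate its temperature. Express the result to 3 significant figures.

T ≈ 4.89×10³ K

Surface area A = 4πR² = 4π(8.55×10⁹ m)² = 9.18633×10²⁰ m².
P = σAT⁴ ⇒ T = (P/(σA))^(1/4) = (2.976×10²⁸/(5.670×10⁻⁸×9.18633×10²⁰))^(1/4) = 4.89×10³ K.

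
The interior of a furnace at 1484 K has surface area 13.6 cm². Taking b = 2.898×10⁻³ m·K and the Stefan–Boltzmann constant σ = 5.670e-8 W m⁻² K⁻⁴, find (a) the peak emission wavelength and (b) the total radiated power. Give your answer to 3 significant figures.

λ_max ≈ 1.95×10³ nm; P ≈ 374 W

(a) λ_max = b/T = 2.898×10⁻³/1484 = 1.953×10⁻⁶ m = 1.95×10³ nm.
Area A = 13.6 cm² = 1.36×10⁻³ m².
(b) P = σAT⁴ = 5.670×10⁻⁸×1.36×10⁻³×(1484)⁴ = 374 W.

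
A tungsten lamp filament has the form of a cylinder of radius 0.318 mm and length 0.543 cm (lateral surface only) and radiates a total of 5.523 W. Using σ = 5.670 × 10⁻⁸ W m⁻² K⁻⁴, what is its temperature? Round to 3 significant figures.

T ≈ 1.73×10³ K

Lateral area A = 2πrL = 2π×3.18×10⁻⁴×5.43×10⁻³ = 1.08494×10⁻⁵ m².
P = σAT⁴ ⇒ T = (P/(σA))^(1/4) = (5.523/(5.670×10⁻⁸×1.08494×10⁻⁵))^(1/4) = 1.73×10³ K.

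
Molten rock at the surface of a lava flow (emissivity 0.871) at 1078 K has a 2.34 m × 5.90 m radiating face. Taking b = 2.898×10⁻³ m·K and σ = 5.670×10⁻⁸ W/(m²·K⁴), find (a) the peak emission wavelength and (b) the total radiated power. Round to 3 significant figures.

(a) λ_max = b/T = 2.898×10⁻³/1078 = 2.688×10⁻⁶ m = 2.69 μm.
Area A = 2.34 × 5.90 = 13.806 m².
(b) P = εσAT⁴ = 0.871×5.670×10⁻⁸×13.806×(1078)⁴ = 9.21×10⁵ W.

λ_max ≈ 2.69 μm; P ≈ 9.21×10⁵ W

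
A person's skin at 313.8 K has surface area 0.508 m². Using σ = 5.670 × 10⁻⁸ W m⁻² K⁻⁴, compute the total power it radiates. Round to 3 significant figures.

Area A = 0.508 m².
P = σAT⁴ = 5.670×10⁻⁸ × 0.508 × (313.8)⁴ = 279 W.

P ≈ 279 W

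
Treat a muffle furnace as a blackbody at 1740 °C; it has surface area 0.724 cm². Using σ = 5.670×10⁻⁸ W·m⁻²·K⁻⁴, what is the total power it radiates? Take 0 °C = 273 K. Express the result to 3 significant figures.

P ≈ 67.4 W

T = 1740 °C + 273 = 2013 K.
Area A = 0.724 cm² = 7.24×10⁻⁵ m².
P = σAT⁴ = 5.670×10⁻⁸ × 7.24×10⁻⁵ × (2013)⁴ = 67.4 W.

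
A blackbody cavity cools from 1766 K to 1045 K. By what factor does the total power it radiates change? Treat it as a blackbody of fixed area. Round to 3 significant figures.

P₂/P₁ ≈ 0.123

P ∝ T⁴, so P₂/P₁ = (T₂/T₁)⁴ = (1045/1766)⁴ = (0.591733)⁴ = 0.123.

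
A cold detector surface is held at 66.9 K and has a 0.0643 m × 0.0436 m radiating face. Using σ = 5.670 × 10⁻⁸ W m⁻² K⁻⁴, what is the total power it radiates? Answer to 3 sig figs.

P ≈ 3.18×10⁻³ W

Area A = 0.0643 × 0.0436 = 2.80348×10⁻³ m².
P = σAT⁴ = 5.670×10⁻⁸ × 2.80348×10⁻³ × (66.9)⁴ = 3.18×10⁻³ W.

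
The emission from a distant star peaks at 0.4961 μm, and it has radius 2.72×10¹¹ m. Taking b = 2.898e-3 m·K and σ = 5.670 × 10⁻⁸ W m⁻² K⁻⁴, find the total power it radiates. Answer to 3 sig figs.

P ≈ 6.14×10³¹ W

Wien's law: T = b/λ_max = 2.898×10⁻³/4.961×10⁻⁷ = 5841.56 K.
Surface area A = 4πR² = 4π(2.72×10¹¹ m)² = 9.29710×10²³ m².
Then P = σAT⁴ = 5.670×10⁻⁸×9.29710×10²³×(5841.56)⁴ = 6.14×10³¹ W.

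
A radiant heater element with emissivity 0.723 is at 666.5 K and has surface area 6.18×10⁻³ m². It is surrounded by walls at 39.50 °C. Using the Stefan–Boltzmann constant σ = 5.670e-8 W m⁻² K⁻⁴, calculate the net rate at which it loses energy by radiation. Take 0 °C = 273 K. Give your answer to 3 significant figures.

Net loss ≈ 47.6 W

Surroundings: T = 39.50 °C + 273 = 312.50 K.
Area A = 6.18×10⁻³ m².
Net radiated power P_net = εσA(T⁴ − T₀⁴) = 0.723×5.670×10⁻⁸×6.18×10⁻³×(666.5⁴ − 312.50⁴).
T⁴ − T₀⁴ = 1.97333×10¹¹ − 9.53674×10⁹ = 1.87796×10¹¹ K⁴, so P_net = 47.6 W.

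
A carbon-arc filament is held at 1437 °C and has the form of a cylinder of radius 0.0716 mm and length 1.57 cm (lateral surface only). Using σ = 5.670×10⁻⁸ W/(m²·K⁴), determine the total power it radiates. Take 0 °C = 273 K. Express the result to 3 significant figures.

P ≈ 3.42 W

T = 1437 °C + 273 = 1710 K.
Lateral area A = 2πrL = 2π×7.16×10⁻⁵×0.0157 = 7.06305×10⁻⁶ m².
P = σAT⁴ = 5.670×10⁻⁸ × 7.06305×10⁻⁶ × (1710)⁴ = 3.42 W.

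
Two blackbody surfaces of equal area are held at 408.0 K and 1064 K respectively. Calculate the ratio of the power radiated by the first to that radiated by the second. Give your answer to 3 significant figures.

With equal areas, P₁/P₂ = (T₁/T₂)⁴ = (408.0/1064)⁴ = 0.0216.

P₁/P₂ ≈ 0.0216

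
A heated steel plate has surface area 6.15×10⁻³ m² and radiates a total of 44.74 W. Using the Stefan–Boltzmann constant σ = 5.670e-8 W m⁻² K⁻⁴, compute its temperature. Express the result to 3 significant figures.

T ≈ 598 K

Area A = 6.15×10⁻³ m².
P = σAT⁴ ⇒ T = (P/(σA))^(1/4) = (44.74/(5.670×10⁻⁸×6.15×10⁻³))^(1/4) = 598 K.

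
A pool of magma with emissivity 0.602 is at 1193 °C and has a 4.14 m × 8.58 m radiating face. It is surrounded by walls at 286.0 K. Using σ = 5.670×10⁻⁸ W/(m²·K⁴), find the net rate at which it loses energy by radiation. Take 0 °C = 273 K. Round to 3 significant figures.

T = 1193 °C + 273 = 1466 K.
Area A = 4.14 × 8.58 = 35.5212 m².
Net radiated power P_net = εσA(T⁴ − T₀⁴) = 0.602×5.670×10⁻⁸×35.5212×(1466⁴ − 286.0⁴).
T⁴ − T₀⁴ = 4.61887×10¹² − 6.69059×10⁹ = 4.61218×10¹² K⁴, so P_net = 5.59×10⁶ W.

Net loss ≈ 5.59×10⁶ W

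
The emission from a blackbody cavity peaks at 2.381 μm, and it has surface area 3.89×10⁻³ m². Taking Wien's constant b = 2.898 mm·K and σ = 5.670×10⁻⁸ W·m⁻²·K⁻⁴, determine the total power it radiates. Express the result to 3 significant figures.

P ≈ 484 W

Wien's law: T = b/λ_max = 2.898×10⁻³/2.381×10⁻⁶ = 1217.14 K.
Area A = 3.89×10⁻³ m².
Then P = σAT⁴ = 5.670×10⁻⁸×3.89×10⁻³×(1217.14)⁴ = 484 W.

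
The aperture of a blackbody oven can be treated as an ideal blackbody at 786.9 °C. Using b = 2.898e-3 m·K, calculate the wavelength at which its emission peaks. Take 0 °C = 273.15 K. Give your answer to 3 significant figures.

T = 786.9 °C + 273.15 = 1060.05 K.
Wien's displacement law: λ_max = b/T = (2.898×10⁻³ m·K)/(1060.05 K) = 2.734×10⁻⁶ m.
That is 2.73 μm, in the infrared range.

λ_max ≈ 2.73 μm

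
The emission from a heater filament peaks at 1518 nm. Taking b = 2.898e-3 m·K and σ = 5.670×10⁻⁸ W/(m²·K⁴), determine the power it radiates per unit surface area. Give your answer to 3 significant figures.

I ≈ 7.53×10⁵ W/m²

Wien's law: T = b/λ_max = 2.898×10⁻³/1.518×10⁻⁶ = 1909.09 K.
Then I = σT⁴ = 5.670×10⁻⁸×(1909.09)⁴ = 7.53×10⁵ W/m².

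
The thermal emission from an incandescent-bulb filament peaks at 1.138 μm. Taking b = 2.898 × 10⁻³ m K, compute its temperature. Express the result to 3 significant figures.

Wien's law gives T = b/λ_max = (2.898×10⁻³ m·K)/(1.138×10⁻⁶ m) = 2.55×10³ K.

T ≈ 2.55×10³ K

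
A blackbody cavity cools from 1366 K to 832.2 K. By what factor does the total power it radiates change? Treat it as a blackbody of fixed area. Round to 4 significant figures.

P₂/P₁ ≈ 0.1378

P ∝ T⁴, so P₂/P₁ = (T₂/T₁)⁴ = (832.2/1366)⁴ = (0.609224)⁴ = 0.1378.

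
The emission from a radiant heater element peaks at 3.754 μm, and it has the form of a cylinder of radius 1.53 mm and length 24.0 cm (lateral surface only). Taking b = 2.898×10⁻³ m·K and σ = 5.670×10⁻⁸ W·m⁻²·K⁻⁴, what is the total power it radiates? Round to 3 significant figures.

P ≈ 46.5 W

Wien's law: T = b/λ_max = 2.898×10⁻³/3.754×10⁻⁶ = 771.977 K.
Lateral area A = 2πrL = 2π×1.53×10⁻³×0.240 = 2.30719×10⁻³ m².
Then P = σAT⁴ = 5.670×10⁻⁸×2.30719×10⁻³×(771.977)⁴ = 46.5 W.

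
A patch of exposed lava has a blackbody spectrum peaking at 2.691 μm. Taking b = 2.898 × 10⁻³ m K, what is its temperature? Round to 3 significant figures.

Wien's law gives T = b/λ_max = (2.898×10⁻³ m·K)/(2.691×10⁻⁶ m) = 1.08×10³ K.

T ≈ 1.08×10³ K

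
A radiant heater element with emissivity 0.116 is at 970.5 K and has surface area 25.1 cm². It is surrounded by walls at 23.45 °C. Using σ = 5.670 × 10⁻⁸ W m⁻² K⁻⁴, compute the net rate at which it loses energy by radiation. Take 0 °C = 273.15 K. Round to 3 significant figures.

Net loss ≈ 14.5 W

Surroundings: T = 23.45 °C + 273.15 = 296.60 K.
Area A = 25.1 cm² = 2.51×10⁻³ m².
Net radiated power P_net = εσA(T⁴ − T₀⁴) = 0.116×5.670×10⁻⁸×2.51×10⁻³×(970.5⁴ − 296.60⁴).
T⁴ − T₀⁴ = 8.87120×10¹¹ − 7.73900×10⁹ = 8.79381×10¹¹ K⁴, so P_net = 14.5 W.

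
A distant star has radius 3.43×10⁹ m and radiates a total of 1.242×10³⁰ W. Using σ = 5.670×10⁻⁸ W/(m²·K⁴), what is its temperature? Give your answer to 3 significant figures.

T ≈ 1.96×10⁴ K

Surface area A = 4πR² = 4π(3.43×10⁹ m)² = 1.47842×10²⁰ m².
P = σAT⁴ ⇒ T = (P/(σA))^(1/4) = (1.242×10³⁰/(5.670×10⁻⁸×1.47842×10²⁰))^(1/4) = 1.96×10⁴ K.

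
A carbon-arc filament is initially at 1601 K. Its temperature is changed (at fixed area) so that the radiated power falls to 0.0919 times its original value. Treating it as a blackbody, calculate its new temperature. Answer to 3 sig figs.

T₂ ≈ 881 K

P ∝ T⁴, so T₂/T₁ = (P₂/P₁)^(1/4) = (0.0919)^(1/4) = 0.550591.
T₂ = 1601 × 0.550591 = 881 K.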